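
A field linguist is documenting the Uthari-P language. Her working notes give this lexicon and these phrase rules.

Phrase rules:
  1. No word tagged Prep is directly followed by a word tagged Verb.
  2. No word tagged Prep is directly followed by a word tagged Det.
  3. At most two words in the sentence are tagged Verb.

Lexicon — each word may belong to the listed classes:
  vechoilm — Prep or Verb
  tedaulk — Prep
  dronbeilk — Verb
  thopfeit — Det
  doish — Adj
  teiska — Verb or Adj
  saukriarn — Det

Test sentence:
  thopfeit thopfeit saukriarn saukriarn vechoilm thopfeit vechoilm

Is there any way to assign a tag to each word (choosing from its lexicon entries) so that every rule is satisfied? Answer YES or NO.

Candidates per position — 1:thopfeit {Det}; 2:thopfeit {Det}; 3:saukriarn {Det}; 4:saukriarn {Det}; 5:vechoilm {Prep,Verb}; 6:thopfeit {Det}; 7:vechoilm {Prep,Verb}.
One satisfying assignment: Det Det Det Det Verb Det Verb.
Verifying each rule — rule 1 holds; rule 2 holds; rule 3 holds.

YES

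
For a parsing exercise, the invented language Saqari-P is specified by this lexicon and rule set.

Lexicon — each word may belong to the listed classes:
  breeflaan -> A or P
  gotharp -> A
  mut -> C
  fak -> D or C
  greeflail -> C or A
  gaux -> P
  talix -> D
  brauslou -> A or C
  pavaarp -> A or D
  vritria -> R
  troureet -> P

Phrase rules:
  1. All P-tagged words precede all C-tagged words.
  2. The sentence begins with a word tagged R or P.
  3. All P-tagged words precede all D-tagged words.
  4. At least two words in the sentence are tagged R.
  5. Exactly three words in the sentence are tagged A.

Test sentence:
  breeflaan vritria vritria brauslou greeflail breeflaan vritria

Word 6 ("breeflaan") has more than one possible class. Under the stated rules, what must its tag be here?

Candidates per position — 1:breeflaan {A,P}; 2:vritria {R}; 3:vritria {R}; 4:brauslou {A,C}; 5:greeflail {C,A}; 6:breeflaan {A,P}; 7:vritria {R}.
At position 1, choosing A makes rule 2 impossible to satisfy; hence P.
At position 4, choosing C makes rule 5 impossible to satisfy; hence A.
At position 5, choosing C makes rule 5 impossible to satisfy; hence A.
At position 6, choosing P makes rule 5 impossible to satisfy; hence A.
The unique satisfying tagging is: P R R A A A R.
Check: rule 1 ✓; rule 2 ✓; rule 3 ✓; rule 4 ✓; rule 5 ✓.

A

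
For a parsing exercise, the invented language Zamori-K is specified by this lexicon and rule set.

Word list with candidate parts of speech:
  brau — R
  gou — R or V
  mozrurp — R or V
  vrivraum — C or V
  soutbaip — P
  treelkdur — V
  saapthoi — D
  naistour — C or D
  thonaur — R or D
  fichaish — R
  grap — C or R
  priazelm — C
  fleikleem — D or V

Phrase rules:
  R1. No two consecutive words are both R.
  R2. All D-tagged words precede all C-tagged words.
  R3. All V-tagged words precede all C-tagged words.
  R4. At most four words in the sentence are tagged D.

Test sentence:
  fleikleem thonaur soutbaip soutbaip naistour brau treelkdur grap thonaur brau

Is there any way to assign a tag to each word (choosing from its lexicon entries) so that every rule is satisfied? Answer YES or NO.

YES

Candidates per position — 1:fleikleem {D,V}; 2:thonaur {R,D}; 3:soutbaip {P}; 4:soutbaip {P}; 5:naistour {C,D}; 6:brau {R}; 7:treelkdur {V}; 8:grap {C,R}; 9:thonaur {R,D}; 10:brau {R}.
One satisfying assignment: V R P P D R V R D R.
Verifying each rule — rule 1 ok; rule 2 ok; rule 3 ok; rule 4 ok.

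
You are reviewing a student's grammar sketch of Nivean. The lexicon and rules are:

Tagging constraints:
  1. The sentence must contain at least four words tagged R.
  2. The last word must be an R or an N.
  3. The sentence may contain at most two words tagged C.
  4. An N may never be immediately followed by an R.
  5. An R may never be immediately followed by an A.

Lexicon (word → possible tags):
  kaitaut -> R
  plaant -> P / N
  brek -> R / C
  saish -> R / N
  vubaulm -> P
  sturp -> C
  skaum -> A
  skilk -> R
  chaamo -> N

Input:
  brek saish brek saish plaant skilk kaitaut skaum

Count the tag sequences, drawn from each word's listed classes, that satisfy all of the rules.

0

Candidates per position — 1:brek {R,C}; 2:saish {R,N}; 3:brek {R,C}; 4:saish {R,N}; 5:plaant {P,N}; 6:skilk {R}; 7:kaitaut {R}; 8:skaum {A}.
There are 32 candidate sequences in total.
Rule 2 cannot be satisfied by any choice of tags from the lexicon.
So there is no consistent tagging.
Count = 0.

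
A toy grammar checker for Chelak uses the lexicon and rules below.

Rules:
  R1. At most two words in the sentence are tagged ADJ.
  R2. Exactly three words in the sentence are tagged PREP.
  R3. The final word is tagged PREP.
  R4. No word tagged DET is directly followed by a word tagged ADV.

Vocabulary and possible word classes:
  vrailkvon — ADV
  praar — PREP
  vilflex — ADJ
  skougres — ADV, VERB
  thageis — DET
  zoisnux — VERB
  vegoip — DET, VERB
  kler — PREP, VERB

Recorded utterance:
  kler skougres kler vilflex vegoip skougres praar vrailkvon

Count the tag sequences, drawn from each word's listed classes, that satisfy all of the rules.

0

Candidates per position — 1:kler {PREP,VERB}; 2:skougres {ADV,VERB}; 3:kler {PREP,VERB}; 4:vilflex {ADJ}; 5:vegoip {DET,VERB}; 6:skougres {ADV,VERB}; 7:praar {PREP}; 8:vrailkvon {ADV}.
There are 32 candidate sequences in total.
Rule 3 cannot be satisfied by any choice of tags from the lexicon.
So there is no consistent tagging.
Count = 0.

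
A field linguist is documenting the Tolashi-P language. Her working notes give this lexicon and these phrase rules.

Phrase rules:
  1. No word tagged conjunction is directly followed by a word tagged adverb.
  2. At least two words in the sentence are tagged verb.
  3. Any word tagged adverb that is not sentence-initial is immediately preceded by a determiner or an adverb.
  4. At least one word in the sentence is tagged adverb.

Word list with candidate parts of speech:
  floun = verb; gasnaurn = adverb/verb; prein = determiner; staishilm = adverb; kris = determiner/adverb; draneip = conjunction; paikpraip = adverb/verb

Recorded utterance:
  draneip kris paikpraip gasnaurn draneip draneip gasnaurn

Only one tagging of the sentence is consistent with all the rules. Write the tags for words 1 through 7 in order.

conjunction determiner adverb verb conjunction conjunction verb

Candidates per position — 1:draneip {conjunction}; 2:kris {determiner,adverb}; 3:paikpraip {adverb,verb}; 4:gasnaurn {adverb,verb}; 5:draneip {conjunction}; 6:draneip {conjunction}; 7:gasnaurn {adverb,verb}.
If word 2 were adverb, no tagging could satisfy rule 1; so word 2 is determiner.
If word 7 were adverb, no tagging could satisfy rule 1; so word 7 is verb.
The remaining ambiguous positions (3, 4) are resolved jointly — only one combination satisfies every rule.
So the tagging must be: conjunction determiner adverb verb conjunction conjunction verb.
Check: rule 1 ✓; rule 2 ✓; rule 3 ✓; rule 4 ✓.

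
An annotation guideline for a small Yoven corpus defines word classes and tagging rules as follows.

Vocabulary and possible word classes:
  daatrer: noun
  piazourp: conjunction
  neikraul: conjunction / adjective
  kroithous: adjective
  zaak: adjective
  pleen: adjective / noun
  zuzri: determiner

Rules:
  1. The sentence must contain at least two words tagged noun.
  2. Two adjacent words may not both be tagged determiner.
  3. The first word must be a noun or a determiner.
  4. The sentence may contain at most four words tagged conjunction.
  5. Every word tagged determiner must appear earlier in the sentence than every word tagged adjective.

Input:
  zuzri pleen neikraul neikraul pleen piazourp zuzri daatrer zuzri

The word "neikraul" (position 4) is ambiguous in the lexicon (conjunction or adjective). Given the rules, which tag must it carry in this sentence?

Candidates per position — 1:zuzri {determiner}; 2:pleen {adjective,noun}; 3:neikraul {conjunction,adjective}; 4:neikraul {conjunction,adjective}; 5:pleen {adjective,noun}; 6:piazourp {conjunction}; 7:zuzri {determiner}; 8:daatrer {noun}; 9:zuzri {determiner}.
At position 2, choosing adjective makes rule 5 impossible to satisfy; hence noun.
At position 3, choosing adjective makes rule 5 impossible to satisfy; hence conjunction.
At position 4, choosing adjective makes rule 5 impossible to satisfy; hence conjunction.
At position 5, choosing adjective makes rule 5 impossible to satisfy; hence noun.
That leaves exactly one tagging: determiner noun conjunction conjunction noun conjunction determiner noun determiner.
Verifying each rule — rule 1 ok; rule 2 ok; rule 3 ok; rule 4 ok; rule 5 ok.

conjunction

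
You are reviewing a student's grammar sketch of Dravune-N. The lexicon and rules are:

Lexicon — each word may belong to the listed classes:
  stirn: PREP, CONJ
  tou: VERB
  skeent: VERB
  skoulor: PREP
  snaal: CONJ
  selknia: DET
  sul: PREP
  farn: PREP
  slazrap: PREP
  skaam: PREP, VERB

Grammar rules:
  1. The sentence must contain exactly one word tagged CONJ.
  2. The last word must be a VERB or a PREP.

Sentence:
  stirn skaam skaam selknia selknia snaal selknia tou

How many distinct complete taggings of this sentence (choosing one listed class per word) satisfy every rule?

4

Candidates per position — 1:stirn {PREP,CONJ}; 2:skaam {PREP,VERB}; 3:skaam {PREP,VERB}; 4:selknia {DET}; 5:selknia {DET}; 6:snaal {CONJ}; 7:selknia {DET}; 8:tou {VERB}.
There are 8 candidate sequences in total.
The sequences that satisfy every rule: PREP PREP PREP DET DET CONJ DET VERB; PREP PREP VERB DET DET CONJ DET VERB; PREP VERB PREP DET DET CONJ DET VERB; PREP VERB VERB DET DET CONJ DET VERB.
Count = 4.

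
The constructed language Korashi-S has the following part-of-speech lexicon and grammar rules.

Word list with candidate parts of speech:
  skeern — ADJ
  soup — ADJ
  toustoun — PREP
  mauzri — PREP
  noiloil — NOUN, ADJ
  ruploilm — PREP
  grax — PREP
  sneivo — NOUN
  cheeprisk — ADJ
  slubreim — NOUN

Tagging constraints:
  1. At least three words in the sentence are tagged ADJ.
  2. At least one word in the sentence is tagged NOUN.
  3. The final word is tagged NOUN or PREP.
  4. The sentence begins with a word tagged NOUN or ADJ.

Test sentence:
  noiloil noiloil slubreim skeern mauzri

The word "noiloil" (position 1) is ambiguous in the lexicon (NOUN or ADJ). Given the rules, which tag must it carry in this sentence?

Candidates per position — 1:noiloil {NOUN,ADJ}; 2:noiloil {NOUN,ADJ}; 3:slubreim {NOUN}; 4:skeern {ADJ}; 5:mauzri {PREP}.
Word 1 cannot be NOUN — rule 1 would then fail for every completion. It is ADJ.
Word 2 cannot be NOUN — rule 1 would then fail for every completion. It is ADJ.
So the tagging must be: ADJ ADJ NOUN ADJ PREP.
Rule-by-rule: rule 1 satisfied; rule 2 satisfied; rule 3 satisfied; rule 4 satisfied.

ADJ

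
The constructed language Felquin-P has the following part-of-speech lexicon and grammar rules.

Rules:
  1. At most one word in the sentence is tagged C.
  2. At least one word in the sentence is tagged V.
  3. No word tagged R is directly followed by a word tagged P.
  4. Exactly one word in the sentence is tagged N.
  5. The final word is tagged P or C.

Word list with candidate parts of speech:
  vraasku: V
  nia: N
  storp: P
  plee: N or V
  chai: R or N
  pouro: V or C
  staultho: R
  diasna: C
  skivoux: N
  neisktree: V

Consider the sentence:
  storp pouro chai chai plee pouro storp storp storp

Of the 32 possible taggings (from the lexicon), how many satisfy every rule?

9

Candidates per position — 1:storp {P}; 2:pouro {V,C}; 3:chai {R,N}; 4:chai {R,N}; 5:plee {N,V}; 6:pouro {V,C}; 7:storp {P}; 8:storp {P}; 9:storp {P}.
There are 32 candidate sequences in total.
Checking each against the rules leaves 9 sequences.
Count = 9.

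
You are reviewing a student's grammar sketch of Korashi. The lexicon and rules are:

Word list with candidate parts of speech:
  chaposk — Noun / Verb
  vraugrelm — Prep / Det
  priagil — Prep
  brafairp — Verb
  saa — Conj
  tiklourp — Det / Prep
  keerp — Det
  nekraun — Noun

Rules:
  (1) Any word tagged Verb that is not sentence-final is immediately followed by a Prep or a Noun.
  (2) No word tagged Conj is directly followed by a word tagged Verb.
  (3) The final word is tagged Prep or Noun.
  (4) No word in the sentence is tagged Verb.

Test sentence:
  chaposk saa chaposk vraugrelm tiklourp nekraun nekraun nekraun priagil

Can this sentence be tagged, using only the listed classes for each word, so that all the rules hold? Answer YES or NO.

YES

Candidates per position — 1:chaposk {Noun,Verb}; 2:saa {Conj}; 3:chaposk {Noun,Verb}; 4:vraugrelm {Prep,Det}; 5:tiklourp {Det,Prep}; 6:nekraun {Noun}; 7:nekraun {Noun}; 8:nekraun {Noun}; 9:priagil {Prep}.
One satisfying assignment: Noun Conj Noun Prep Prep Noun Noun Noun Prep.
Rule-by-rule: rule 1 ✓; rule 2 ✓; rule 3 ✓; rule 4 ✓.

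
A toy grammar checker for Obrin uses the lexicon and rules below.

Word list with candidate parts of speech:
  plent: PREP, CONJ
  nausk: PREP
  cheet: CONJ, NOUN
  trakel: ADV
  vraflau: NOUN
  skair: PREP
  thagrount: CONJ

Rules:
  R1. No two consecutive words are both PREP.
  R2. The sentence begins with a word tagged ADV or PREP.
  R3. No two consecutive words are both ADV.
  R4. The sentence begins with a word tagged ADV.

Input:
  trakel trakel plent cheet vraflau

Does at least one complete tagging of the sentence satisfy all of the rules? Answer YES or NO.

NO

Candidates per position — 1:trakel {ADV}; 2:trakel {ADV}; 3:plent {PREP,CONJ}; 4:cheet {CONJ,NOUN}; 5:vraflau {NOUN}.
Rule 3 cannot be satisfied by any choice of tags from the lexicon.
So there is no consistent tagging.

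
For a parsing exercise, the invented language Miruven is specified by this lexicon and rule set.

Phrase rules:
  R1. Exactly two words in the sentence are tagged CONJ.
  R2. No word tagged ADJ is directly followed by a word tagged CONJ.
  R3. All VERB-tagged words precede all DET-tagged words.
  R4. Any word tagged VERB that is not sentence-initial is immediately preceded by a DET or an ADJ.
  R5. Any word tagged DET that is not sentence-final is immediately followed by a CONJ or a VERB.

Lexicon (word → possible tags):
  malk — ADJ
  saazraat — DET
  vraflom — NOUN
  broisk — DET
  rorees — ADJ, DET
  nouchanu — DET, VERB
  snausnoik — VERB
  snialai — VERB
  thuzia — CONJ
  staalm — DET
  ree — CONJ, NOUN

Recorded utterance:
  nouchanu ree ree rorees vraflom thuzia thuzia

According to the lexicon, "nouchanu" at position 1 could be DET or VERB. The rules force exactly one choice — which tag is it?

VERB

Candidates per position — 1:nouchanu {DET,VERB}; 2:ree {CONJ,NOUN}; 3:ree {CONJ,NOUN}; 4:rorees {ADJ,DET}; 5:vraflom {NOUN}; 6:thuzia {CONJ}; 7:thuzia {CONJ}.
If word 2 were CONJ, no tagging could satisfy rule 1; so word 2 is NOUN.
If word 3 were CONJ, no tagging could satisfy rule 1; so word 3 is NOUN.
If word 4 were DET, no tagging could satisfy rule 5; so word 4 is ADJ.
If word 1 were DET, no tagging could satisfy rule 5; so word 1 is VERB.
That leaves exactly one tagging: VERB NOUN NOUN ADJ NOUN CONJ CONJ.
Rule-by-rule: rule 1 holds; rule 2 holds; rule 3 holds; rule 4 holds; rule 5 holds.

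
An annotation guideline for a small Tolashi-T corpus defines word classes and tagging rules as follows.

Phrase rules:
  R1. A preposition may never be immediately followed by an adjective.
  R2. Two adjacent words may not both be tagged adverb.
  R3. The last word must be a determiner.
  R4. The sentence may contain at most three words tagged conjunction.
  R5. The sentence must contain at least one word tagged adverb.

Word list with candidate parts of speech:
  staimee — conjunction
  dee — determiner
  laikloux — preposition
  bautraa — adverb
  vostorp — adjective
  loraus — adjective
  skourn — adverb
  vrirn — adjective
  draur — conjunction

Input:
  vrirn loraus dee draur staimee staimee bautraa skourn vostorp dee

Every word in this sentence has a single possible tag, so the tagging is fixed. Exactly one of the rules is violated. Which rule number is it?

Fixed tagging: adjective adjective determiner conjunction conjunction conjunction adverb adverb adjective determiner.
Rule check: R1 ok, R2 fails, R3 ok, R4 ok, R5 ok.
Only rule 2 fails.

2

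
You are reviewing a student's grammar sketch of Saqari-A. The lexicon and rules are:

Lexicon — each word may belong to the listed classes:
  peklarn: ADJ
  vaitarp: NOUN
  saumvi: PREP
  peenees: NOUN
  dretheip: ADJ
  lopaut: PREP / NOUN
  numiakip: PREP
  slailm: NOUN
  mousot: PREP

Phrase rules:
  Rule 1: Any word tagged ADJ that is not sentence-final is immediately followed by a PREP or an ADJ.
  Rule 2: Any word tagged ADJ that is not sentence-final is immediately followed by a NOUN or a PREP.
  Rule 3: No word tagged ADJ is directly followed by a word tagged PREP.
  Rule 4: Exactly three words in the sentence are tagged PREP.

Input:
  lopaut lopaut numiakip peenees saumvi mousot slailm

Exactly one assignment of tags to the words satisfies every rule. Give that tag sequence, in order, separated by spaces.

NOUN NOUN PREP NOUN PREP PREP NOUN

Candidates per position — 1:lopaut {PREP,NOUN}; 2:lopaut {PREP,NOUN}; 3:numiakip {PREP}; 4:peenees {NOUN}; 5:saumvi {PREP}; 6:mousot {PREP}; 7:slailm {NOUN}.
If word 1 were PREP, no tagging could satisfy rule 4; so word 1 is NOUN.
If word 2 were PREP, no tagging could satisfy rule 4; so word 2 is NOUN.
That leaves exactly one tagging: NOUN NOUN PREP NOUN PREP PREP NOUN.
Check: rule 1 ok; rule 2 ok; rule 3 ok; rule 4 ok.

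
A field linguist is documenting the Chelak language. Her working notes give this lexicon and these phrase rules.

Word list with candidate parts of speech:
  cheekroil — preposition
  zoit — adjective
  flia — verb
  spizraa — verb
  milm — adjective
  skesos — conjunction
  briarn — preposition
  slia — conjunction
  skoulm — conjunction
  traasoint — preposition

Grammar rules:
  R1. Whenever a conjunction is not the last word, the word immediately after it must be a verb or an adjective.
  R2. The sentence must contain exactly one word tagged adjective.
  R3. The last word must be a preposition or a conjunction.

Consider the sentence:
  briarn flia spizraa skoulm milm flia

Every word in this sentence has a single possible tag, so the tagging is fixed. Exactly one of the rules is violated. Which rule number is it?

3

Fixed tagging: preposition verb verb conjunction adjective verb.
Rule check: R1 pass, R2 pass, R3 fail.
Only rule 3 fails.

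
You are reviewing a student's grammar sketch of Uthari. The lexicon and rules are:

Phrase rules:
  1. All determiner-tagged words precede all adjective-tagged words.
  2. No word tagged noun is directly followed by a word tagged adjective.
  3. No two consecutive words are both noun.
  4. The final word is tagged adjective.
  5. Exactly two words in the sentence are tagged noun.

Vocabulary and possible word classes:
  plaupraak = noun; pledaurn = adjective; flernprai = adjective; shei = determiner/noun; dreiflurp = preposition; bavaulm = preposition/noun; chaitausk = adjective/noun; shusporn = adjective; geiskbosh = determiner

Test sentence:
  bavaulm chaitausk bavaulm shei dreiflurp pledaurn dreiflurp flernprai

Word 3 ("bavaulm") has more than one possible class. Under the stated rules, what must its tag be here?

preposition

Candidates per position — 1:bavaulm {preposition,noun}; 2:chaitausk {adjective,noun}; 3:bavaulm {preposition,noun}; 4:shei {determiner,noun}; 5:dreiflurp {preposition}; 6:pledaurn {adjective}; 7:dreiflurp {preposition}; 8:flernprai {adjective}.
Position 3: the remaining choice is settled jointly with positions 1, 2, 4 — only preposition at position 3 is part of a tagging that satisfies every rule.
The only consistent sequence is: preposition noun preposition noun preposition adjective preposition adjective.
Rule-by-rule: rule 1 holds; rule 2 holds; rule 3 holds; rule 4 holds; rule 5 holds.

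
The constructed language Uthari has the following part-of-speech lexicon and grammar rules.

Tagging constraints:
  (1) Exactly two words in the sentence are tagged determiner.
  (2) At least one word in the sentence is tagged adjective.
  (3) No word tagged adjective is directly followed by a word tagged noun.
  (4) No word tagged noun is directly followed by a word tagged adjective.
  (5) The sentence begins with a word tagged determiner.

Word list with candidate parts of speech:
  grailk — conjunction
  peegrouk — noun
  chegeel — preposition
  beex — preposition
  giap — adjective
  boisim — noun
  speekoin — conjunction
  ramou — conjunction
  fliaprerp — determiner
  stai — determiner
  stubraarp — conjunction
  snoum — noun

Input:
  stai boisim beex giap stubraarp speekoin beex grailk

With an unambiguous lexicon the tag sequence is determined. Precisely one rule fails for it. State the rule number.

1

Fixed tagging: determiner noun preposition adjective conjunction conjunction preposition conjunction.
Checking each rule: R1 fails, R2 ok, R3 ok, R4 ok, R5 ok.
Only rule 1 fails.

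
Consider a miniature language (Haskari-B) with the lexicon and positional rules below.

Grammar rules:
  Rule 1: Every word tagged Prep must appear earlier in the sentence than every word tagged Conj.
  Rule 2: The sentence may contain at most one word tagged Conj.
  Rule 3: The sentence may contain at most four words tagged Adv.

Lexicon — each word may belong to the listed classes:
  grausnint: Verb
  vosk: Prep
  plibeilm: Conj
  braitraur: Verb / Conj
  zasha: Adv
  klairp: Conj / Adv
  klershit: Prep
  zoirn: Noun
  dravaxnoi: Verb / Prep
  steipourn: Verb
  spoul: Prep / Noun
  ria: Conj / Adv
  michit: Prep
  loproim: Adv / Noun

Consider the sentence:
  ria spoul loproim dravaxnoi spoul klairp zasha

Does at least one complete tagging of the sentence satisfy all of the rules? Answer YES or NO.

YES

Candidates per position — 1:ria {Conj,Adv}; 2:spoul {Prep,Noun}; 3:loproim {Adv,Noun}; 4:dravaxnoi {Verb,Prep}; 5:spoul {Prep,Noun}; 6:klairp {Conj,Adv}; 7:zasha {Adv}.
One satisfying assignment: Adv Noun Noun Prep Noun Conj Adv.
Verifying each rule — rule 1 holds; rule 2 holds; rule 3 holds.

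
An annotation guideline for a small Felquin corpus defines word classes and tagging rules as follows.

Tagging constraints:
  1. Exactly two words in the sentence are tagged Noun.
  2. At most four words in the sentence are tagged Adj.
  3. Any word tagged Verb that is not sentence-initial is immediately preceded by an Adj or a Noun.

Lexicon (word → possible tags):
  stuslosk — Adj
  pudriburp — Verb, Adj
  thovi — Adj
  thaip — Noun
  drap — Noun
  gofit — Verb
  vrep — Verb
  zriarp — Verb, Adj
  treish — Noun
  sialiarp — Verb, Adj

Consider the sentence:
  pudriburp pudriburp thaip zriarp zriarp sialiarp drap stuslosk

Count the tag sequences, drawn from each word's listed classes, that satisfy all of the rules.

Candidates per position — 1:pudriburp {Verb,Adj}; 2:pudriburp {Verb,Adj}; 3:thaip {Noun}; 4:zriarp {Verb,Adj}; 5:zriarp {Verb,Adj}; 6:sialiarp {Verb,Adj}; 7:drap {Noun}; 8:stuslosk {Adj}.
There are 32 candidate sequences in total.
Checking each against the rules leaves 9 sequences.
Count = 9.

9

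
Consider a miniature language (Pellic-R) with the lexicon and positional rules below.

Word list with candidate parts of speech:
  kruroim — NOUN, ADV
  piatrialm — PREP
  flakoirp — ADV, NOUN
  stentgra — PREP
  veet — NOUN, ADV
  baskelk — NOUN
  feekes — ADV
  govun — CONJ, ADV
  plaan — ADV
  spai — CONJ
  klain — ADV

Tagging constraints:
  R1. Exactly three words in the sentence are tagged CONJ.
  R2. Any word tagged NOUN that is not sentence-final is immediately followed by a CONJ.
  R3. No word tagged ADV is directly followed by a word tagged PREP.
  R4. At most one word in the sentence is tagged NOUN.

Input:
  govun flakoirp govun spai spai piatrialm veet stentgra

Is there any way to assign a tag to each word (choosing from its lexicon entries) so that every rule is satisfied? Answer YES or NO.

NO

Candidates per position — 1:govun {CONJ,ADV}; 2:flakoirp {ADV,NOUN}; 3:govun {CONJ,ADV}; 4:spai {CONJ}; 5:spai {CONJ}; 6:piatrialm {PREP}; 7:veet {NOUN,ADV}; 8:stentgra {PREP}.
Every candidate sequence violates at least one rule; no consistent tagging exists.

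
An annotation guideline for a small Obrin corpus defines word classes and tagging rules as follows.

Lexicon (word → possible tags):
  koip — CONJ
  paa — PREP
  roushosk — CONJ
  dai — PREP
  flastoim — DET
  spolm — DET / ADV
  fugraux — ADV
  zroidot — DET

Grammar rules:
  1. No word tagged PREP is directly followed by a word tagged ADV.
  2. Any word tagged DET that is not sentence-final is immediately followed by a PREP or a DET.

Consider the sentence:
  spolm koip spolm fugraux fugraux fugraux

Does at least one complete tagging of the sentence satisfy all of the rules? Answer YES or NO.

Candidates per position — 1:spolm {DET,ADV}; 2:koip {CONJ}; 3:spolm {DET,ADV}; 4:fugraux {ADV}; 5:fugraux {ADV}; 6:fugraux {ADV}.
One satisfying assignment: ADV CONJ ADV ADV ADV ADV.
Verifying each rule — rule 1 ✓; rule 2 ✓.

YES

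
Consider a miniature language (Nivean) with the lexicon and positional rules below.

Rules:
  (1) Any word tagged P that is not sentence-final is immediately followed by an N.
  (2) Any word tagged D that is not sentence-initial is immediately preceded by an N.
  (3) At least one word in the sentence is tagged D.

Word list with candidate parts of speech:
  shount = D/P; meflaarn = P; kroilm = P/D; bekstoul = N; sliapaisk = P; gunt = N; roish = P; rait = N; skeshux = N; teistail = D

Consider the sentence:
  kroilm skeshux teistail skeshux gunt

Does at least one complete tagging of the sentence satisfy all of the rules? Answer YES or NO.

YES

Candidates per position — 1:kroilm {P,D}; 2:skeshux {N}; 3:teistail {D}; 4:skeshux {N}; 5:gunt {N}.
One satisfying assignment: P N D N N.
Verifying each rule — rule 1 holds; rule 2 holds; rule 3 holds.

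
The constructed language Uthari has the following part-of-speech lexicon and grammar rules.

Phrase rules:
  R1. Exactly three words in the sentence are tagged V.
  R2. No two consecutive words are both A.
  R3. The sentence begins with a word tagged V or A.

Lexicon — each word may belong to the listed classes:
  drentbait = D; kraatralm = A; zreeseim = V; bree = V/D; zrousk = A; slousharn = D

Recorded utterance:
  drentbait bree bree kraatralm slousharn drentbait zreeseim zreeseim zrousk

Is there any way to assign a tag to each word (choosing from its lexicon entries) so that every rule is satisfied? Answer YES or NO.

NO

Candidates per position — 1:drentbait {D}; 2:bree {V,D}; 3:bree {V,D}; 4:kraatralm {A}; 5:slousharn {D}; 6:drentbait {D}; 7:zreeseim {V}; 8:zreeseim {V}; 9:zrousk {A}.
Rule 3 cannot be satisfied by any choice of tags from the lexicon.
So there is no consistent tagging.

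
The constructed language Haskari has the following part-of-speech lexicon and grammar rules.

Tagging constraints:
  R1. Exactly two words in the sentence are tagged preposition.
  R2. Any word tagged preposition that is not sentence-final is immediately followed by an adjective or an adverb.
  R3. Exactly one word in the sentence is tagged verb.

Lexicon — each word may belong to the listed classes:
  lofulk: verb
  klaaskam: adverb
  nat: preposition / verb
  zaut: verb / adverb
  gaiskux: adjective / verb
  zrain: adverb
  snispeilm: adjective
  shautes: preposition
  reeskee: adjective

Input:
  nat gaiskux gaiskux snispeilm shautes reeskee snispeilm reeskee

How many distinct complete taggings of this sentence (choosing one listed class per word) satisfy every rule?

Candidates per position — 1:nat {preposition,verb}; 2:gaiskux {adjective,verb}; 3:gaiskux {adjective,verb}; 4:snispeilm {adjective}; 5:shautes {preposition}; 6:reeskee {adjective}; 7:snispeilm {adjective}; 8:reeskee {adjective}.
There are 8 candidate sequences in total.
The sequences that satisfy every rule: preposition adjective verb adjective preposition adjective adjective adjective.
Count = 1.

1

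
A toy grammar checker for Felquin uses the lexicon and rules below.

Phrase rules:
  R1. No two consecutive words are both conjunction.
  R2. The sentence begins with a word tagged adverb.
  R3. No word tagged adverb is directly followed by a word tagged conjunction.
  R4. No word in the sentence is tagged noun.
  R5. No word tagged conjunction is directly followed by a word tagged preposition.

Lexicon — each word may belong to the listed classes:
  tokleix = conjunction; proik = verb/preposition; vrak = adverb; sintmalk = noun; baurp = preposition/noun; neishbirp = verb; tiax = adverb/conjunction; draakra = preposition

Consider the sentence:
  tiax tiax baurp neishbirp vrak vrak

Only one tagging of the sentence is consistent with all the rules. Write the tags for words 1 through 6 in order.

adverb adverb preposition verb adverb adverb

Candidates per position — 1:tiax {adverb,conjunction}; 2:tiax {adverb,conjunction}; 3:baurp {preposition,noun}; 4:neishbirp {verb}; 5:vrak {adverb}; 6:vrak {adverb}.
Word 1 cannot be conjunction — rule 2 would then fail for every completion. It is adverb.
Word 2 cannot be conjunction — rule 3 would then fail for every completion. It is adverb.
Word 3 cannot be noun — rule 4 would then fail for every completion. It is preposition.
So the tagging must be: adverb adverb preposition verb adverb adverb.
Verifying each rule — rule 1 ✓; rule 2 ✓; rule 3 ✓; rule 4 ✓; rule 5 ✓.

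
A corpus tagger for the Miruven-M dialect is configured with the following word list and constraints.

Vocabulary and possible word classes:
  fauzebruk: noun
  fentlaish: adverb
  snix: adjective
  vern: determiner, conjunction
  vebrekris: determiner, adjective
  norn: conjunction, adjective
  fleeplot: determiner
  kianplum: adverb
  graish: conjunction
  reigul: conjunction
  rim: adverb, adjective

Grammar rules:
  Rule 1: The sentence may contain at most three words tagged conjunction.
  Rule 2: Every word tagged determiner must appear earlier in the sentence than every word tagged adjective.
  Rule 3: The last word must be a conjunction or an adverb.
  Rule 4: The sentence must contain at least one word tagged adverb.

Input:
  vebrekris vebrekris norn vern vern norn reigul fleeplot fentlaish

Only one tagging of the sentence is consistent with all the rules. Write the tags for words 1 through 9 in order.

determiner determiner conjunction determiner determiner conjunction conjunction determiner adverb

Candidates per position — 1:vebrekris {determiner,adjective}; 2:vebrekris {determiner,adjective}; 3:norn {conjunction,adjective}; 4:vern {determiner,conjunction}; 5:vern {determiner,conjunction}; 6:norn {conjunction,adjective}; 7:reigul {conjunction}; 8:fleeplot {determiner}; 9:fentlaish {adverb}.
Position 1: adjective is ruled out by rule 2; that leaves determiner.
Position 2: adjective is ruled out by rule 2; that leaves determiner.
Position 3: adjective is ruled out by rule 2; that leaves conjunction.
Position 6: adjective is ruled out by rule 2; that leaves conjunction.
Position 4: conjunction is ruled out by rule 1; that leaves determiner.
Position 5: conjunction is ruled out by rule 1; that leaves determiner.
That leaves exactly one tagging: determiner determiner conjunction determiner determiner conjunction conjunction determiner adverb.
Verifying each rule — rule 1 satisfied; rule 2 satisfied; rule 3 satisfied; rule 4 satisfied.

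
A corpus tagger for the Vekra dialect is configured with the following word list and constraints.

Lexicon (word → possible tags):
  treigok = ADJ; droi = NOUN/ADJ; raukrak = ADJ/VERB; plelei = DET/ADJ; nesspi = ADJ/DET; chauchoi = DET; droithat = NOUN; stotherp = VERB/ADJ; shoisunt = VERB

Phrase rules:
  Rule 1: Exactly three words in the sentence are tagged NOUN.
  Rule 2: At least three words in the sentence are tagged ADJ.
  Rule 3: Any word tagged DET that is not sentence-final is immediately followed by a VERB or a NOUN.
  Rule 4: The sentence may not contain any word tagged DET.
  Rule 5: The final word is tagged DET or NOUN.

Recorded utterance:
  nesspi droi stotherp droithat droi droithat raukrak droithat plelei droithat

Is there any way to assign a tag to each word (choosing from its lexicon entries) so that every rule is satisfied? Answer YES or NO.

NO

Candidates per position — 1:nesspi {ADJ,DET}; 2:droi {NOUN,ADJ}; 3:stotherp {VERB,ADJ}; 4:droithat {NOUN}; 5:droi {NOUN,ADJ}; 6:droithat {NOUN}; 7:raukrak {ADJ,VERB}; 8:droithat {NOUN}; 9:plelei {DET,ADJ}; 10:droithat {NOUN}.
Rule 1 cannot be satisfied by any choice of tags from the lexicon.
So there is no consistent tagging.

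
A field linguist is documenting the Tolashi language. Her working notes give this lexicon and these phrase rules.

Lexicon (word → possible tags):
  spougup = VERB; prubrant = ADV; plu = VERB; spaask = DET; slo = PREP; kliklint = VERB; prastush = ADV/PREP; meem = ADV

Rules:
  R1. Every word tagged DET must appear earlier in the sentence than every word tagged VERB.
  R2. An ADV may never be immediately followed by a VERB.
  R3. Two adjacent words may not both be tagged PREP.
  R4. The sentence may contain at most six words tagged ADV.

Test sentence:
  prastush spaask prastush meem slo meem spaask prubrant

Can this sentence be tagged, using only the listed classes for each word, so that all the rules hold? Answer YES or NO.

Candidates per position — 1:prastush {ADV,PREP}; 2:spaask {DET}; 3:prastush {ADV,PREP}; 4:meem {ADV}; 5:slo {PREP}; 6:meem {ADV}; 7:spaask {DET}; 8:prubrant {ADV}.
One satisfying assignment: PREP DET PREP ADV PREP ADV DET ADV.
Checking: rule 1 ok; rule 2 ok; rule 3 ok; rule 4 ok.

YES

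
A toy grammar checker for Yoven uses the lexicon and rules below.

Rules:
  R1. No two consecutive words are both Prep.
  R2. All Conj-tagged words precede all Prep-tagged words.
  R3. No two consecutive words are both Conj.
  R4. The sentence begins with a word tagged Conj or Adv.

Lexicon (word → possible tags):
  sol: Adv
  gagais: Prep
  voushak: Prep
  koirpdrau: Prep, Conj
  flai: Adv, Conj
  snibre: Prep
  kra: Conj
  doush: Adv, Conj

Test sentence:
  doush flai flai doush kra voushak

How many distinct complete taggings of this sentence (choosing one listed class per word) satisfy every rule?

5

Candidates per position — 1:doush {Adv,Conj}; 2:flai {Adv,Conj}; 3:flai {Adv,Conj}; 4:doush {Adv,Conj}; 5:kra {Conj}; 6:voushak {Prep}.
There are 16 candidate sequences in total.
The sequences that satisfy every rule: Adv Adv Adv Adv Conj Prep; Adv Adv Conj Adv Conj Prep; Adv Conj Adv Adv Conj Prep; Conj Adv Adv Adv Conj Prep; Conj Adv Conj Adv Conj Prep.
Count = 5.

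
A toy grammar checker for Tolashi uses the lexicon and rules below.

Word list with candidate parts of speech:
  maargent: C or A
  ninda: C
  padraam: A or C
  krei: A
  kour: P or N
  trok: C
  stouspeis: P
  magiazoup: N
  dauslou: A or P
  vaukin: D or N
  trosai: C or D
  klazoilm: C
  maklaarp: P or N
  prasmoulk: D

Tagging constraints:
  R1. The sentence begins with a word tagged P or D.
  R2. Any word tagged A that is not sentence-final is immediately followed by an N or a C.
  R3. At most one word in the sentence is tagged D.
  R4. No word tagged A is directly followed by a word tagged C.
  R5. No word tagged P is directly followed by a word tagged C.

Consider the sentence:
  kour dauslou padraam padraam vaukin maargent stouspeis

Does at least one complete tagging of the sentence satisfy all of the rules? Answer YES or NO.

Candidates per position — 1:kour {P,N}; 2:dauslou {A,P}; 3:padraam {A,C}; 4:padraam {A,C}; 5:vaukin {D,N}; 6:maargent {C,A}; 7:stouspeis {P}.
Every candidate sequence violates at least one rule; no consistent tagging exists.

NO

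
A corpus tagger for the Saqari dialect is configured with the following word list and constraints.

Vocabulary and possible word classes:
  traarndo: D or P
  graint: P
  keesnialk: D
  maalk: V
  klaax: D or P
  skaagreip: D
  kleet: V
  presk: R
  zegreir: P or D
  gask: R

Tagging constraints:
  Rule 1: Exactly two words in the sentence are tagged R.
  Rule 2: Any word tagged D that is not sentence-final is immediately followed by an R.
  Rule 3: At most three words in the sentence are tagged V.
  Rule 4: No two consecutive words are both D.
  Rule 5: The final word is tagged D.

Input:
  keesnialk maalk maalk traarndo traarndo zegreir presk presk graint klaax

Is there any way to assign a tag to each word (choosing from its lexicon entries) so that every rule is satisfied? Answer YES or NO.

NO

Candidates per position — 1:keesnialk {D}; 2:maalk {V}; 3:maalk {V}; 4:traarndo {D,P}; 5:traarndo {D,P}; 6:zegreir {P,D}; 7:presk {R}; 8:presk {R}; 9:graint {P}; 10:klaax {D,P}.
Rule 2 cannot be satisfied by any choice of tags from the lexicon.
So there is no consistent tagging.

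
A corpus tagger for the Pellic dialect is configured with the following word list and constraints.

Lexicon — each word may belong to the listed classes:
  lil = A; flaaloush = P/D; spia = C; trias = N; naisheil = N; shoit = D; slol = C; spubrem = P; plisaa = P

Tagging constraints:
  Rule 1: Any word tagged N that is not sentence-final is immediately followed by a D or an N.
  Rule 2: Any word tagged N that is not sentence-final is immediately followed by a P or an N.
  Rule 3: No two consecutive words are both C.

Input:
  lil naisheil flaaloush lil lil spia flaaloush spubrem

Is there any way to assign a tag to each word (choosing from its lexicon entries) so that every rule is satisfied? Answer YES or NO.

NO

Candidates per position — 1:lil {A}; 2:naisheil {N}; 3:flaaloush {P,D}; 4:lil {A}; 5:lil {A}; 6:spia {C}; 7:flaaloush {P,D}; 8:spubrem {P}.
Every candidate sequence violates at least one rule; no consistent tagging exists.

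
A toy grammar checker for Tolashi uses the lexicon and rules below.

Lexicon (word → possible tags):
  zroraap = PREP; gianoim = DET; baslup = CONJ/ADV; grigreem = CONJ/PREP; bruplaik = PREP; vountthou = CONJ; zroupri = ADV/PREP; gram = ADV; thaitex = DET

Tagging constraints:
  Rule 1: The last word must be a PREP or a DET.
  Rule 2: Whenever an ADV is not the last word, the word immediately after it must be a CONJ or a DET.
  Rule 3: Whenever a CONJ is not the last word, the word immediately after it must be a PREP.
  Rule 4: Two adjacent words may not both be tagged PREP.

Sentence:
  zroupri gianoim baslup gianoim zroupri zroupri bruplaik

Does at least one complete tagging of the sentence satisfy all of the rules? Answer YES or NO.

Candidates per position — 1:zroupri {ADV,PREP}; 2:gianoim {DET}; 3:baslup {CONJ,ADV}; 4:gianoim {DET}; 5:zroupri {ADV,PREP}; 6:zroupri {ADV,PREP}; 7:bruplaik {PREP}.
Every candidate sequence violates at least one rule; no consistent tagging exists.

NO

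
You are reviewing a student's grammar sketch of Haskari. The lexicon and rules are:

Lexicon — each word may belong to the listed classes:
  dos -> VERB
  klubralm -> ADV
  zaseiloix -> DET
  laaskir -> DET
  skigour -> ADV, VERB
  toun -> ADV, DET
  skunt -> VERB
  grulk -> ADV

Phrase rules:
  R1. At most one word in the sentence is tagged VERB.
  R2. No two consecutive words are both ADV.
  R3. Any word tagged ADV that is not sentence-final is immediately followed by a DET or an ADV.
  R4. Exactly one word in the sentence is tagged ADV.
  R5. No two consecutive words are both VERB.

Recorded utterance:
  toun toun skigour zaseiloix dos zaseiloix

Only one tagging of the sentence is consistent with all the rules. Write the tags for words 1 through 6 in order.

DET DET ADV DET VERB DET

Candidates per position — 1:toun {ADV,DET}; 2:toun {ADV,DET}; 3:skigour {ADV,VERB}; 4:zaseiloix {DET}; 5:dos {VERB}; 6:zaseiloix {DET}.
If word 3 were VERB, no tagging could satisfy rule 1; so word 3 is ADV.
If word 1 were ADV, no tagging could satisfy rule 4; so word 1 is DET.
If word 2 were ADV, no tagging could satisfy rule 2; so word 2 is DET.
That leaves exactly one tagging: DET DET ADV DET VERB DET.
Verifying each rule — rule 1 holds; rule 2 holds; rule 3 holds; rule 4 holds; rule 5 holds.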